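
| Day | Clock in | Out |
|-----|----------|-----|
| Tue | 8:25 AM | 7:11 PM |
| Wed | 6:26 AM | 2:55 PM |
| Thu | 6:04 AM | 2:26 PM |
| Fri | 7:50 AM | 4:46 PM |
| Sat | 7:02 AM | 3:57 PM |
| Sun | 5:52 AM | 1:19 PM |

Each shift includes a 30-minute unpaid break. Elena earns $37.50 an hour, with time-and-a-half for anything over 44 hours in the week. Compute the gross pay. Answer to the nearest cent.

$1982.81

Tue: 8:25 AM–7:11 PM = 10 h 46 min; less 30 min break → 10 h 16 min
Wed: 6:26 AM–2:55 PM = 8 h 29 min; less 30 min break → 7 h 59 min
Thu: 6:04 AM–2:26 PM = 8 h 22 min; less 30 min break → 7 h 52 min
Fri: 7:50 AM–4:46 PM = 8 h 56 min; less 30 min break → 8 h 26 min
Sat: 7:02 AM–3:57 PM = 8 h 55 min; less 30 min break → 8 h 25 min
Sun: 5:52 AM–1:19 PM = 7 h 27 min; less 30 min break → 6 h 57 min
Total worked: 49 h 55 min = 2995 min.
Regular 44 h 0 min = 2640 min at $37.50/h; overtime 5 h 55 min = 355 min at $56.25/h.
Pay = (2640 × $37.50 + 355 × $56.25) ÷ 60 = $1982.81.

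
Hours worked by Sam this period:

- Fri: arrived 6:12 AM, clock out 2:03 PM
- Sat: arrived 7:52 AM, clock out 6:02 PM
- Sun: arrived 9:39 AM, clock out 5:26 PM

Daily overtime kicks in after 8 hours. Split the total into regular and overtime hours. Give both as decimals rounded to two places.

Regular 23.63 hours, overtime 2.17 hours

Fri: 6:12 AM–2:03 PM = 7 h 51 min
Sat: 7:52 AM–6:02 PM = 10 h 10 min
Sun: 9:39 AM–5:26 PM = 7 h 47 min
Fri reg 7 h 51 min / OT 0 h 0 min; Sat reg 8 h 0 min / OT 2 h 10 min; Sun reg 7 h 47 min / OT 0 h 0 min.
Totals: regular 23 h 38 min, overtime 2 h 10 min.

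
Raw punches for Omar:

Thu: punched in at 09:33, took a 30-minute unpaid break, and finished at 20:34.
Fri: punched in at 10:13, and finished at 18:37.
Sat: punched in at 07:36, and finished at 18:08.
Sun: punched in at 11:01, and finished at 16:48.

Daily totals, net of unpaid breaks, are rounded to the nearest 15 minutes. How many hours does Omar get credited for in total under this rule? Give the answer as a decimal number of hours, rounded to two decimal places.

35.25 hours

Thu: 09:33–20:34 = 11 h 1 min − 30 min = 10 h 31 min → rounds to 10 h 30 min
Fri: 10:13–18:37 = 8 h 24 min → rounds to 8 h 30 min
Sat: 07:36–18:08 = 10 h 32 min → rounds to 10 h 30 min
Sun: 11:01–16:48 = 5 h 47 min → rounds to 5 h 45 min
Total credited: 35 h 15 min.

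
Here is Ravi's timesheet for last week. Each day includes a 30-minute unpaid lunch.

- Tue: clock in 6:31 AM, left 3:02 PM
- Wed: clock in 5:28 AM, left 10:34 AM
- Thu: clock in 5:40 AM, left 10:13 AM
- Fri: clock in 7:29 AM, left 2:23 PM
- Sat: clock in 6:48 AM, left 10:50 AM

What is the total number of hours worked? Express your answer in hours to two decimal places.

26.60 hours

Tue: 6:31 AM–3:02 PM = 8 h 31 min; less 30 min break → 8 h 1 min
Wed: 5:28 AM–10:34 AM = 5 h 6 min; less 30 min break → 4 h 36 min
Thu: 5:40 AM–10:13 AM = 4 h 33 min; less 30 min break → 4 h 3 min
Fri: 7:29 AM–2:23 PM = 6 h 54 min; less 30 min break → 6 h 24 min
Sat: 6:48 AM–10:50 AM = 4 h 2 min; less 30 min break → 3 h 32 min
Total: 8 h 1 min + 4 h 36 min + 4 h 3 min + 6 h 24 min + 3 h 32 min = 26 h 36 min.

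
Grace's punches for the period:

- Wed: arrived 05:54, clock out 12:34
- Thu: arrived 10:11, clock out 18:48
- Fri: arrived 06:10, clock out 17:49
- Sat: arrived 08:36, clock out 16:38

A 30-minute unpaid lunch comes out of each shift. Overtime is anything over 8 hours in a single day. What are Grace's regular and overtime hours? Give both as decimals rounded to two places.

Regular 29.70 hours, overtime 3.27 hours

Wed: 05:54–12:34 = 6 h 40 min; less 30 min break → 6 h 10 min
Thu: 10:11–18:48 = 8 h 37 min; less 30 min break → 8 h 7 min
Fri: 06:10–17:49 = 11 h 39 min; less 30 min break → 11 h 9 min
Sat: 08:36–16:38 = 8 h 2 min; less 30 min break → 7 h 32 min
Wed reg 6 h 10 min / OT 0 h 0 min; Thu reg 8 h 0 min / OT 0 h 7 min; Fri reg 8 h 0 min / OT 3 h 9 min; Sat reg 7 h 32 min / OT 0 h 0 min.
Totals: regular 29 h 42 min, overtime 3 h 16 min.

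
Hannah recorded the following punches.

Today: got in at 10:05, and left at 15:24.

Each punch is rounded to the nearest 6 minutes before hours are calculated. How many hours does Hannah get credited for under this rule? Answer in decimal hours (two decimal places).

Today: in 10:05→10:06, out 15:24→15:24; 5 h 18 min

5.30 hours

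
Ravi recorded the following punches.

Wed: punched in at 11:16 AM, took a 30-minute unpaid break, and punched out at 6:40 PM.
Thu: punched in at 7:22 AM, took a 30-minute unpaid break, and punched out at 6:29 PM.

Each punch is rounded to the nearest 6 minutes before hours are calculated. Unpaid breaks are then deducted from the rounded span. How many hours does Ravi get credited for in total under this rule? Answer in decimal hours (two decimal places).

17.50 hours

Wed: in 11:16 AM→11:18 AM, out 6:40 PM→6:42 PM; 7 h 24 min − 30 min = 6 h 54 min
Thu: in 7:22 AM→7:24 AM, out 6:29 PM→6:30 PM; 11 h 6 min − 30 min = 10 h 36 min
Total credited: 17 h 30 min.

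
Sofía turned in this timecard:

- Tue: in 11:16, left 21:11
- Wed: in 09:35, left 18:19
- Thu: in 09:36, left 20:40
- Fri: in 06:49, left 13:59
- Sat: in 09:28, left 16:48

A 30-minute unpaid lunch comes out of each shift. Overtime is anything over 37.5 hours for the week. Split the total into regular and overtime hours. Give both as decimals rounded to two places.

Regular 37.50 hours, overtime 4.22 hours

Tue: 11:16–21:11 = 9 h 55 min; less 30 min break → 9 h 25 min
Wed: 09:35–18:19 = 8 h 44 min; less 30 min break → 8 h 14 min
Thu: 09:36–20:40 = 11 h 4 min; less 30 min break → 10 h 34 min
Fri: 06:49–13:59 = 7 h 10 min; less 30 min break → 6 h 40 min
Sat: 09:28–16:48 = 7 h 20 min; less 30 min break → 6 h 50 min
Total worked: 41 h 43 min = 41.72 h.
Threshold 37.5 h → overtime 4 h 13 min, regular 37 h 30 min.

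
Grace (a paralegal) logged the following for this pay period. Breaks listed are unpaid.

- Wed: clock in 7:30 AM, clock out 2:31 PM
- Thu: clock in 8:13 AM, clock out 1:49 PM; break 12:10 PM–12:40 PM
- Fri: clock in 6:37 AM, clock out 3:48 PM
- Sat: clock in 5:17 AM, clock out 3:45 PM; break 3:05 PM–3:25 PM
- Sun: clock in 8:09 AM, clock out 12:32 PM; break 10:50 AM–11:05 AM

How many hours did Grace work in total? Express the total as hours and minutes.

Wed: 7:30 AM–2:31 PM = 7 h 1 min
Thu: 8:13 AM–1:49 PM = 5 h 36 min; less 30 min break → 5 h 6 min
Fri: 6:37 AM–3:48 PM = 9 h 11 min
Sat: 5:17 AM–3:45 PM = 10 h 28 min; less 20 min break → 10 h 8 min
Sun: 8:09 AM–12:32 PM = 4 h 23 min; less 15 min break → 4 h 8 min
Total: 7 h 1 min + 5 h 6 min + 9 h 11 min + 10 h 8 min + 4 h 8 min = 35 h 34 min.

35 h 34 min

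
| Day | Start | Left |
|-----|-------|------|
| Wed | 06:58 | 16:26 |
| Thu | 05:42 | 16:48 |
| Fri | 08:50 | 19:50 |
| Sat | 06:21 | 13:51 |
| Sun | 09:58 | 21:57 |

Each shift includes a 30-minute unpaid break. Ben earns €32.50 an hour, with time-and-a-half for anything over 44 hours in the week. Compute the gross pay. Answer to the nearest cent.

Wed: 06:58–16:26 = 9 h 28 min; less 30 min break → 8 h 58 min
Thu: 05:42–16:48 = 11 h 6 min; less 30 min break → 10 h 36 min
Fri: 08:50–19:50 = 11 h 0 min; less 30 min break → 10 h 30 min
Sat: 06:21–13:51 = 7 h 30 min; less 30 min break → 7 h 0 min
Sun: 09:58–21:57 = 11 h 59 min; less 30 min break → 11 h 29 min
Total worked: 48 h 33 min = 2913 min.
Regular 44 h 0 min = 2640 min at €32.50/h; overtime 4 h 33 min = 273 min at €48.75/h.
Pay = (2640 × €32.50 + 273 × €48.75) ÷ 60 = €1651.81.

€1651.81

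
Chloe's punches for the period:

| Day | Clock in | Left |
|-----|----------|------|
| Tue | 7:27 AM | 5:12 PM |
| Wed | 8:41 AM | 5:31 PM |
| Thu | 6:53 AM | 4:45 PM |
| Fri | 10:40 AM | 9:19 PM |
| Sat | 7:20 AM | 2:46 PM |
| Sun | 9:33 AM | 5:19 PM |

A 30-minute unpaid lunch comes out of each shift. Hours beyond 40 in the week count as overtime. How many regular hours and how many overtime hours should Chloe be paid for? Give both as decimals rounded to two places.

Regular 40.00 hours, overtime 11.30 hours

Tue: 7:27 AM–5:12 PM = 9 h 45 min; less 30 min break → 9 h 15 min
Wed: 8:41 AM–5:31 PM = 8 h 50 min; less 30 min break → 8 h 20 min
Thu: 6:53 AM–4:45 PM = 9 h 52 min; less 30 min break → 9 h 22 min
Fri: 10:40 AM–9:19 PM = 10 h 39 min; less 30 min break → 10 h 9 min
Sat: 7:20 AM–2:46 PM = 7 h 26 min; less 30 min break → 6 h 56 min
Sun: 9:33 AM–5:19 PM = 7 h 46 min; less 30 min break → 7 h 16 min
Total worked: 51 h 18 min = 51.30 h.
Threshold 40 h → overtime 11 h 18 min, regular 40 h 0 min.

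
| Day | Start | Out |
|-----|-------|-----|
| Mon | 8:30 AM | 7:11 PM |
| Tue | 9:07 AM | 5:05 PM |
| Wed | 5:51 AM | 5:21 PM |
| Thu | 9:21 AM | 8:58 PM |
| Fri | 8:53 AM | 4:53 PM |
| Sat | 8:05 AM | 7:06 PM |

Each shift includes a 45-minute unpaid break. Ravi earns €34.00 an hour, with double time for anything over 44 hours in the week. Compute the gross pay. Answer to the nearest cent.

€2331.27

Mon: 8:30 AM–7:11 PM = 10 h 41 min; less 45 min break → 9 h 56 min
Tue: 9:07 AM–5:05 PM = 7 h 58 min; less 45 min break → 7 h 13 min
Wed: 5:51 AM–5:21 PM = 11 h 30 min; less 45 min break → 10 h 45 min
Thu: 9:21 AM–8:58 PM = 11 h 37 min; less 45 min break → 10 h 52 min
Fri: 8:53 AM–4:53 PM = 8 h 0 min; less 45 min break → 7 h 15 min
Sat: 8:05 AM–7:06 PM = 11 h 1 min; less 45 min break → 10 h 16 min
Total worked: 56 h 17 min = 3377 min.
Regular 44 h 0 min = 2640 min at €34.00/h; overtime 12 h 17 min = 737 min at €68.00/h.
Pay = (2640 × €34.00 + 737 × €68.00) ÷ 60 = €2331.27.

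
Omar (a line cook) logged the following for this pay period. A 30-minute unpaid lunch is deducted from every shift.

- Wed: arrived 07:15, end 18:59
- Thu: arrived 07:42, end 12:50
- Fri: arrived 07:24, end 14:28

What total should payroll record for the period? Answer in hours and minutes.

Wed: 07:15–18:59 = 11 h 44 min; less 30 min break → 11 h 14 min
Thu: 07:42–12:50 = 5 h 8 min; less 30 min break → 4 h 38 min
Fri: 07:24–14:28 = 7 h 4 min; less 30 min break → 6 h 34 min
Total: 11 h 14 min + 4 h 38 min + 6 h 34 min = 22 h 26 min.

22 h 26 min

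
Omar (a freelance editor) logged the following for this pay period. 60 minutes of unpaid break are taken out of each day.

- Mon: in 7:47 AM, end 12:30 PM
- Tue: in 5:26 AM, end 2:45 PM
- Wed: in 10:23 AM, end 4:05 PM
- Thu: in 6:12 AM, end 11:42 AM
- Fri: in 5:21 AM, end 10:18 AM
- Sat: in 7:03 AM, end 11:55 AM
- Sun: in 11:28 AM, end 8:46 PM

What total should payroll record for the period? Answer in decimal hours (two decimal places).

37.35 hours

Mon: 7:47 AM–12:30 PM = 4 h 43 min; less 60 min break → 3 h 43 min
Tue: 5:26 AM–2:45 PM = 9 h 19 min; less 60 min break → 8 h 19 min
Wed: 10:23 AM–4:05 PM = 5 h 42 min; less 60 min break → 4 h 42 min
Thu: 6:12 AM–11:42 AM = 5 h 30 min; less 60 min break → 4 h 30 min
Fri: 5:21 AM–10:18 AM = 4 h 57 min; less 60 min break → 3 h 57 min
Sat: 7:03 AM–11:55 AM = 4 h 52 min; less 60 min break → 3 h 52 min
Sun: 11:28 AM–8:46 PM = 9 h 18 min; less 60 min break → 8 h 18 min
Total: 3 h 43 min + 8 h 19 min + 4 h 42 min + 4 h 30 min + 3 h 57 min + 3 h 52 min + 8 h 18 min = 37 h 21 min.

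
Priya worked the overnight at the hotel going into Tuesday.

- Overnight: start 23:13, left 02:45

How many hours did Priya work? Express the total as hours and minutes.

Overnight: 23:13 → midnight = 0 h 47 min; midnight → 02:45 = 2 h 45 min; span 3 h 32 min

3 h 32 min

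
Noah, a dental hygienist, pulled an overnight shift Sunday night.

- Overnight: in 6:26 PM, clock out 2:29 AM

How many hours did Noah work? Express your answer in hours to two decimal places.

8.05 hours

Overnight: 6:26 PM → midnight = 5 h 34 min; midnight → 2:29 AM = 2 h 29 min; span 8 h 3 min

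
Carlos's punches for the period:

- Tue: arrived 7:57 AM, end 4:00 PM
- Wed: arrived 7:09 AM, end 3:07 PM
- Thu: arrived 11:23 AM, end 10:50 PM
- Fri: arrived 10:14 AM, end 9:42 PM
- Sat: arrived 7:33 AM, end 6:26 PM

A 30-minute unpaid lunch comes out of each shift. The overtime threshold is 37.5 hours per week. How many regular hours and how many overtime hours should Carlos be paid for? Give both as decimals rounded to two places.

Regular 37.50 hours, overtime 9.82 hours

Tue: 7:57 AM–4:00 PM = 8 h 3 min; less 30 min break → 7 h 33 min
Wed: 7:09 AM–3:07 PM = 7 h 58 min; less 30 min break → 7 h 28 min
Thu: 11:23 AM–10:50 PM = 11 h 27 min; less 30 min break → 10 h 57 min
Fri: 10:14 AM–9:42 PM = 11 h 28 min; less 30 min break → 10 h 58 min
Sat: 7:33 AM–6:26 PM = 10 h 53 min; less 30 min break → 10 h 23 min
Total worked: 47 h 19 min = 47.32 h.
Threshold 37.5 h → overtime 9 h 49 min, regular 37 h 30 min.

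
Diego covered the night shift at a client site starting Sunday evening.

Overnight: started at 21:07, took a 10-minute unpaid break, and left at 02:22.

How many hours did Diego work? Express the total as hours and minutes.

Overnight: 21:07 → midnight = 2 h 53 min; midnight → 02:22 = 2 h 22 min; span 5 h 15 min; less 10 min break → 5 h 5 min

5 h 5 min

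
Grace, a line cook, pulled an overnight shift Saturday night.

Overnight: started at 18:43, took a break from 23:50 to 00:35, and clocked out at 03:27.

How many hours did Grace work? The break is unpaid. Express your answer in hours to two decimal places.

Overnight: 18:43 → midnight = 5 h 17 min; midnight → 03:27 = 3 h 27 min; span 8 h 44 min; less 45 min break → 7 h 59 min

7.98 hours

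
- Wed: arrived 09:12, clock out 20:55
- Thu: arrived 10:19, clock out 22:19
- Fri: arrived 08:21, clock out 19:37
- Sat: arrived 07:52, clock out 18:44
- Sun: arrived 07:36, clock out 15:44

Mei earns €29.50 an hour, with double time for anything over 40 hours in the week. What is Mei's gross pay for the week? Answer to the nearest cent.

€2005.02

Wed: 09:12–20:55 = 11 h 43 min
Thu: 10:19–22:19 = 12 h 0 min
Fri: 08:21–19:37 = 11 h 16 min
Sat: 07:52–18:44 = 10 h 52 min
Sun: 07:36–15:44 = 8 h 8 min
Total worked: 53 h 59 min = 3239 min.
Regular 40 h 0 min = 2400 min at €29.50/h; overtime 13 h 59 min = 839 min at €59.00/h.
Pay = (2400 × €29.50 + 839 × €59.00) ÷ 60 = €2005.02.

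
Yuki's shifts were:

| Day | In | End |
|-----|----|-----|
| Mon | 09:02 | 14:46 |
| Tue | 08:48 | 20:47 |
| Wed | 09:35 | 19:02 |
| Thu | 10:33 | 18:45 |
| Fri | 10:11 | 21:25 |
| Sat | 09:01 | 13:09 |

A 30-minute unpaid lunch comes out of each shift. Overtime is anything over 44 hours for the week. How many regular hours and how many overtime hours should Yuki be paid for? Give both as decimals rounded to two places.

Regular 44.00 hours, overtime 3.73 hours

Mon: 09:02–14:46 = 5 h 44 min; less 30 min break → 5 h 14 min
Tue: 08:48–20:47 = 11 h 59 min; less 30 min break → 11 h 29 min
Wed: 09:35–19:02 = 9 h 27 min; less 30 min break → 8 h 57 min
Thu: 10:33–18:45 = 8 h 12 min; less 30 min break → 7 h 42 min
Fri: 10:11–21:25 = 11 h 14 min; less 30 min break → 10 h 44 min
Sat: 09:01–13:09 = 4 h 8 min; less 30 min break → 3 h 38 min
Total worked: 47 h 44 min = 47.73 h.
Threshold 44 h → overtime 3 h 44 min, regular 44 h 0 min.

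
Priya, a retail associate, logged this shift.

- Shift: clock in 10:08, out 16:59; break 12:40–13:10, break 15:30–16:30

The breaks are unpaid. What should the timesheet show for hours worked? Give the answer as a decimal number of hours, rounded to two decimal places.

5.35 hours

Shift: 10:08–16:59 = 6 h 51 min; less 90 min break → 5 h 21 min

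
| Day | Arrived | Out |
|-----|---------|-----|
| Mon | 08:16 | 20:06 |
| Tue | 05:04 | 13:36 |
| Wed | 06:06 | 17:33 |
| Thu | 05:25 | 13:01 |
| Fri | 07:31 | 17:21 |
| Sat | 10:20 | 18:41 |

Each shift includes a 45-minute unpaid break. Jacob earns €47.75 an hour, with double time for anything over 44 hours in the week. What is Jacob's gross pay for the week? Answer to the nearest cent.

Mon: 08:16–20:06 = 11 h 50 min; less 45 min break → 11 h 5 min
Tue: 05:04–13:36 = 8 h 32 min; less 45 min break → 7 h 47 min
Wed: 06:06–17:33 = 11 h 27 min; less 45 min break → 10 h 42 min
Thu: 05:25–13:01 = 7 h 36 min; less 45 min break → 6 h 51 min
Fri: 07:31–17:21 = 9 h 50 min; less 45 min break → 9 h 5 min
Sat: 10:20–18:41 = 8 h 21 min; less 45 min break → 7 h 36 min
Total worked: 53 h 6 min = 3186 min.
Regular 44 h 0 min = 2640 min at €47.75/h; overtime 9 h 6 min = 546 min at €95.50/h.
Pay = (2640 × €47.75 + 546 × €95.50) ÷ 60 = €2970.05.

€2970.05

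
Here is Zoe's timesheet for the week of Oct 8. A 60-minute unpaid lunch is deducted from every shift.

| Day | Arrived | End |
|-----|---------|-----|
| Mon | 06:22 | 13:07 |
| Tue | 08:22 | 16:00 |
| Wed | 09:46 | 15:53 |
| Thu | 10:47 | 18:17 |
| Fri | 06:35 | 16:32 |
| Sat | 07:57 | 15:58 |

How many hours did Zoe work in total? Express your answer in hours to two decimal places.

39.97 hours

Mon: 06:22–13:07 = 6 h 45 min; less 60 min break → 5 h 45 min
Tue: 08:22–16:00 = 7 h 38 min; less 60 min break → 6 h 38 min
Wed: 09:46–15:53 = 6 h 7 min; less 60 min break → 5 h 7 min
Thu: 10:47–18:17 = 7 h 30 min; less 60 min break → 6 h 30 min
Fri: 06:35–16:32 = 9 h 57 min; less 60 min break → 8 h 57 min
Sat: 07:57–15:58 = 8 h 1 min; less 60 min break → 7 h 1 min
Total: 5 h 45 min + 6 h 38 min + 5 h 7 min + 6 h 30 min + 8 h 57 min + 7 h 1 min = 39 h 58 min.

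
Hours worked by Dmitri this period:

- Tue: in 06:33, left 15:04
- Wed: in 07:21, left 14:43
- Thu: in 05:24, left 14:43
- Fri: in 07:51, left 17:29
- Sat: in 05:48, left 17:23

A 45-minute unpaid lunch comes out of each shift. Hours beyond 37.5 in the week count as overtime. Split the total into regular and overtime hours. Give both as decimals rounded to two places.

Regular 37.50 hours, overtime 5.17 hours

Tue: 06:33–15:04 = 8 h 31 min; less 45 min break → 7 h 46 min
Wed: 07:21–14:43 = 7 h 22 min; less 45 min break → 6 h 37 min
Thu: 05:24–14:43 = 9 h 19 min; less 45 min break → 8 h 34 min
Fri: 07:51–17:29 = 9 h 38 min; less 45 min break → 8 h 53 min
Sat: 05:48–17:23 = 11 h 35 min; less 45 min break → 10 h 50 min
Total worked: 42 h 40 min = 42.67 h.
Threshold 37.5 h → overtime 5 h 10 min, regular 37 h 30 min.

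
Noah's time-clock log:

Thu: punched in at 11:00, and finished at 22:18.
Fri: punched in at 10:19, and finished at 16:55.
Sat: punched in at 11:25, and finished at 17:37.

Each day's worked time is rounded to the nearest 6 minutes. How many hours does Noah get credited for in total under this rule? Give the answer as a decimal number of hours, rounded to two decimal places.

24.10 hours

Thu: 11:00–22:18 = 11 h 18 min → rounds to 11 h 18 min
Fri: 10:19–16:55 = 6 h 36 min → rounds to 6 h 36 min
Sat: 11:25–17:37 = 6 h 12 min → rounds to 6 h 12 min
Total credited: 24 h 6 min.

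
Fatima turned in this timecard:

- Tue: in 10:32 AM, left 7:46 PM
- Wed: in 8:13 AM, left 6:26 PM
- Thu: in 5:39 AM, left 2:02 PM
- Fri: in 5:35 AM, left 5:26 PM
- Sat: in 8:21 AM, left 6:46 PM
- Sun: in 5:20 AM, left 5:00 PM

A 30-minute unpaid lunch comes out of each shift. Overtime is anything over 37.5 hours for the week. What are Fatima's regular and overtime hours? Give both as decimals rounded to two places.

Tue: 10:32 AM–7:46 PM = 9 h 14 min; less 30 min break → 8 h 44 min
Wed: 8:13 AM–6:26 PM = 10 h 13 min; less 30 min break → 9 h 43 min
Thu: 5:39 AM–2:02 PM = 8 h 23 min; less 30 min break → 7 h 53 min
Fri: 5:35 AM–5:26 PM = 11 h 51 min; less 30 min break → 11 h 21 min
Sat: 8:21 AM–6:46 PM = 10 h 25 min; less 30 min break → 9 h 55 min
Sun: 5:20 AM–5:00 PM = 11 h 40 min; less 30 min break → 11 h 10 min
Total worked: 58 h 46 min = 58.77 h.
Threshold 37.5 h → overtime 21 h 16 min, regular 37 h 30 min.

Regular 37.50 hours, overtime 21.27 hours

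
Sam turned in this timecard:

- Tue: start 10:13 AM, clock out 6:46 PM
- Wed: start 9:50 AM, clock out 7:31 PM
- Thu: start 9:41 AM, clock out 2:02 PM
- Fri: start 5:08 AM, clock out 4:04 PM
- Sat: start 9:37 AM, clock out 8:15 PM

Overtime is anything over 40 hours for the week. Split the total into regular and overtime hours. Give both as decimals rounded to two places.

Tue: 10:13 AM–6:46 PM = 8 h 33 min
Wed: 9:50 AM–7:31 PM = 9 h 41 min
Thu: 9:41 AM–2:02 PM = 4 h 21 min
Fri: 5:08 AM–4:04 PM = 10 h 56 min
Sat: 9:37 AM–8:15 PM = 10 h 38 min
Total worked: 44 h 9 min = 44.15 h.
Threshold 40 h → overtime 4 h 9 min, regular 40 h 0 min.

Regular 40.00 hours, overtime 4.15 hours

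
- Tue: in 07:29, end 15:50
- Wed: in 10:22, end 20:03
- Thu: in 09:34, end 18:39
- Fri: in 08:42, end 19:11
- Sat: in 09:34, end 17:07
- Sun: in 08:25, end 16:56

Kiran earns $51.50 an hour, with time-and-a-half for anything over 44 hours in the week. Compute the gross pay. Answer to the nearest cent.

$3012.75

Tue: 07:29–15:50 = 8 h 21 min
Wed: 10:22–20:03 = 9 h 41 min
Thu: 09:34–18:39 = 9 h 5 min
Fri: 08:42–19:11 = 10 h 29 min
Sat: 09:34–17:07 = 7 h 33 min
Sun: 08:25–16:56 = 8 h 31 min
Total worked: 53 h 40 min = 3220 min.
Regular 44 h 0 min = 2640 min at $51.50/h; overtime 9 h 40 min = 580 min at $77.25/h.
Pay = (2640 × $51.50 + 580 × $77.25) ÷ 60 = $3012.75.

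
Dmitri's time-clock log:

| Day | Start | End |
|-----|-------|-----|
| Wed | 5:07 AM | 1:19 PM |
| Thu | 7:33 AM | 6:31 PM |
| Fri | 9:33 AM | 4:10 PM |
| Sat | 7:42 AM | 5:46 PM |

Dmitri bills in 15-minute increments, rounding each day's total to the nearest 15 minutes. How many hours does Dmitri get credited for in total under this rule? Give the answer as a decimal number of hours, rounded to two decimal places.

35.75 hours

Wed: 5:07 AM–1:19 PM = 8 h 12 min → rounds to 8 h 15 min
Thu: 7:33 AM–6:31 PM = 10 h 58 min → rounds to 11 h 0 min
Fri: 9:33 AM–4:10 PM = 6 h 37 min → rounds to 6 h 30 min
Sat: 7:42 AM–5:46 PM = 10 h 4 min → rounds to 10 h 0 min
Total credited: 35 h 45 min.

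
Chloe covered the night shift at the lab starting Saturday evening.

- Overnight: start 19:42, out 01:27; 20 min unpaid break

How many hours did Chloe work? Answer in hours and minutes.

5 h 25 min

Overnight: 19:42 → midnight = 4 h 18 min; midnight → 01:27 = 1 h 27 min; span 5 h 45 min; less 20 min break → 5 h 25 min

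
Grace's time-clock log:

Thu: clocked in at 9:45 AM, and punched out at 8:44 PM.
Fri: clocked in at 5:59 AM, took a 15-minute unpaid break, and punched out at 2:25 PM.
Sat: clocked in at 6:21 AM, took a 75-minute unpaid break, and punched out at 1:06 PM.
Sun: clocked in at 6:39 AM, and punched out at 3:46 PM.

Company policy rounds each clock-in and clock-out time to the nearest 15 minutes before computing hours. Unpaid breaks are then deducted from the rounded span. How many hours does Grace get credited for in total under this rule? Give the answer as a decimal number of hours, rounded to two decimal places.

33.75 hours

Thu: in 9:45 AM→9:45 AM, out 8:44 PM→8:45 PM; 11 h 0 min
Fri: in 5:59 AM→6:00 AM, out 2:25 PM→2:30 PM; 8 h 30 min − 15 min = 8 h 15 min
Sat: in 6:21 AM→6:15 AM, out 1:06 PM→1:00 PM; 6 h 45 min − 75 min = 5 h 30 min
Sun: in 6:39 AM→6:45 AM, out 3:46 PM→3:45 PM; 9 h 0 min
Total credited: 33 h 45 min.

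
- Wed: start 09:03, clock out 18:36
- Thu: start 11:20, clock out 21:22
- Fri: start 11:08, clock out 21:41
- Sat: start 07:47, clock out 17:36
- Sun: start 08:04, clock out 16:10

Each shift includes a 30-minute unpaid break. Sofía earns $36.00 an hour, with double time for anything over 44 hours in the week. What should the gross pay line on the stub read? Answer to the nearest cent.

$1695.60

Wed: 09:03–18:36 = 9 h 33 min; less 30 min break → 9 h 3 min
Thu: 11:20–21:22 = 10 h 2 min; less 30 min break → 9 h 32 min
Fri: 11:08–21:41 = 10 h 33 min; less 30 min break → 10 h 3 min
Sat: 07:47–17:36 = 9 h 49 min; less 30 min break → 9 h 19 min
Sun: 08:04–16:10 = 8 h 6 min; less 30 min break → 7 h 36 min
Total worked: 45 h 33 min = 2733 min.
Regular 44 h 0 min = 2640 min at $36.00/h; overtime 1 h 33 min = 93 min at $72.00/h.
Pay = (2640 × $36.00 + 93 × $72.00) ÷ 60 = $1695.60.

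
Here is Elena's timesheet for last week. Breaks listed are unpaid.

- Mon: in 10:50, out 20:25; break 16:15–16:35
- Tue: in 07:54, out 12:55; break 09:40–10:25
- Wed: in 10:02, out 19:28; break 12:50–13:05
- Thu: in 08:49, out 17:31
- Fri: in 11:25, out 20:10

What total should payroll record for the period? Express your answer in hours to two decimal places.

40.15 hours

Mon: 10:50–20:25 = 9 h 35 min; less 20 min break → 9 h 15 min
Tue: 07:54–12:55 = 5 h 1 min; less 45 min break → 4 h 16 min
Wed: 10:02–19:28 = 9 h 26 min; less 15 min break → 9 h 11 min
Thu: 08:49–17:31 = 8 h 42 min
Fri: 11:25–20:10 = 8 h 45 min
Total: 9 h 15 min + 4 h 16 min + 9 h 11 min + 8 h 42 min + 8 h 45 min = 40 h 9 min.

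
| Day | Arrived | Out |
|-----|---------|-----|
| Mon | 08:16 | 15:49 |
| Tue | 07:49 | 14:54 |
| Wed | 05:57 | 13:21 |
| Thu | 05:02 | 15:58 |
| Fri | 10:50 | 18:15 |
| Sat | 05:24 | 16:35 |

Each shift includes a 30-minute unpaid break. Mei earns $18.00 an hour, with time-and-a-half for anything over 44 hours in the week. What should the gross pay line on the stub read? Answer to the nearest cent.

$915.30

Mon: 08:16–15:49 = 7 h 33 min; less 30 min break → 7 h 3 min
Tue: 07:49–14:54 = 7 h 5 min; less 30 min break → 6 h 35 min
Wed: 05:57–13:21 = 7 h 24 min; less 30 min break → 6 h 54 min
Thu: 05:02–15:58 = 10 h 56 min; less 30 min break → 10 h 26 min
Fri: 10:50–18:15 = 7 h 25 min; less 30 min break → 6 h 55 min
Sat: 05:24–16:35 = 11 h 11 min; less 30 min break → 10 h 41 min
Total worked: 48 h 34 min = 2914 min.
Regular 44 h 0 min = 2640 min at $18.00/h; overtime 4 h 34 min = 274 min at $27.00/h.
Pay = (2640 × $18.00 + 274 × $27.00) ÷ 60 = $915.30.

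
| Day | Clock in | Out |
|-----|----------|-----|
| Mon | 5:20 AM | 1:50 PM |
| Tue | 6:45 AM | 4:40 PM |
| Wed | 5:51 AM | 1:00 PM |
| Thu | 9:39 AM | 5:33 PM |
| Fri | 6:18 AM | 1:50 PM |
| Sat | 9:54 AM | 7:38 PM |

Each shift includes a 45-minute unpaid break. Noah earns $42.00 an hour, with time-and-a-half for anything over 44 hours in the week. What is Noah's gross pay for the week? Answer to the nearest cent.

$1988.70

Mon: 5:20 AM–1:50 PM = 8 h 30 min; less 45 min break → 7 h 45 min
Tue: 6:45 AM–4:40 PM = 9 h 55 min; less 45 min break → 9 h 10 min
Wed: 5:51 AM–1:00 PM = 7 h 9 min; less 45 min break → 6 h 24 min
Thu: 9:39 AM–5:33 PM = 7 h 54 min; less 45 min break → 7 h 9 min
Fri: 6:18 AM–1:50 PM = 7 h 32 min; less 45 min break → 6 h 47 min
Sat: 9:54 AM–7:38 PM = 9 h 44 min; less 45 min break → 8 h 59 min
Total worked: 46 h 14 min = 2774 min.
Regular 44 h 0 min = 2640 min at $42.00/h; overtime 2 h 14 min = 134 min at $63.00/h.
Pay = (2640 × $42.00 + 134 × $63.00) ÷ 60 = $1988.70.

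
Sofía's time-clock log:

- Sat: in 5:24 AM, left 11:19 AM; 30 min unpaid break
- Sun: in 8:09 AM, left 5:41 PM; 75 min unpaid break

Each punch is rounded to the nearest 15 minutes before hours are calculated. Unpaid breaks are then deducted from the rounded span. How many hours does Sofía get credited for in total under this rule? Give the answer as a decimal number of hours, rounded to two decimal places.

13.50 hours

Sat: in 5:24 AM→5:30 AM, out 11:19 AM→11:15 AM; 5 h 45 min − 30 min = 5 h 15 min
Sun: in 8:09 AM→8:15 AM, out 5:41 PM→5:45 PM; 9 h 30 min − 75 min = 8 h 15 min
Total credited: 13 h 30 min.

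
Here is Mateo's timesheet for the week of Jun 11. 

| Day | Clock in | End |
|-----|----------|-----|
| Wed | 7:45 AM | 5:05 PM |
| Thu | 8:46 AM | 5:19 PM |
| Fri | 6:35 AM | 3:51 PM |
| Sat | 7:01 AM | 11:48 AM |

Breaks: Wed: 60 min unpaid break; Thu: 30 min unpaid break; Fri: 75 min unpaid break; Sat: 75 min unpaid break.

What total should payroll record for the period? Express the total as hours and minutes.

27 h 56 min

Wed: 7:45 AM–5:05 PM = 9 h 20 min; less 60 min break → 8 h 20 min
Thu: 8:46 AM–5:19 PM = 8 h 33 min; less 30 min break → 8 h 3 min
Fri: 6:35 AM–3:51 PM = 9 h 16 min; less 75 min break → 8 h 1 min
Sat: 7:01 AM–11:48 AM = 4 h 47 min; less 75 min break → 3 h 32 min
Total: 8 h 20 min + 8 h 3 min + 8 h 1 min + 3 h 32 min = 27 h 56 min.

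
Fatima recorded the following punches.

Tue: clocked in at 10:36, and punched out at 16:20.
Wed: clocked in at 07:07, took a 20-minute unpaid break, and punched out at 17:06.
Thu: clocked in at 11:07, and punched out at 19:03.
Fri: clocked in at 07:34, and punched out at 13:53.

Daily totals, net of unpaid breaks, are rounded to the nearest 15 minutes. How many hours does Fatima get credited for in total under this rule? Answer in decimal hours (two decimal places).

29.75 hours

Tue: 10:36–16:20 = 5 h 44 min → rounds to 5 h 45 min
Wed: 07:07–17:06 = 9 h 59 min − 20 min = 9 h 39 min → rounds to 9 h 45 min
Thu: 11:07–19:03 = 7 h 56 min → rounds to 8 h 0 min
Fri: 07:34–13:53 = 6 h 19 min → rounds to 6 h 15 min
Total credited: 29 h 45 min.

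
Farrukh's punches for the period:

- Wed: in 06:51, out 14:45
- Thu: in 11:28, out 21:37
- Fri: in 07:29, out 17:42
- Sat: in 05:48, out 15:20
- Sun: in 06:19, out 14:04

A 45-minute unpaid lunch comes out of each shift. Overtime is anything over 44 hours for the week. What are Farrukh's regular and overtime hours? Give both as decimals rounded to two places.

Regular 41.80 hours, overtime 0.00 hours

Wed: 06:51–14:45 = 7 h 54 min; less 45 min break → 7 h 9 min
Thu: 11:28–21:37 = 10 h 9 min; less 45 min break → 9 h 24 min
Fri: 07:29–17:42 = 10 h 13 min; less 45 min break → 9 h 28 min
Sat: 05:48–15:20 = 9 h 32 min; less 45 min break → 8 h 47 min
Sun: 06:19–14:04 = 7 h 45 min; less 45 min break → 7 h 0 min
Total worked: 41 h 48 min = 41.80 h.
Threshold 44 h → overtime 0 h 0 min, regular 41 h 48 min.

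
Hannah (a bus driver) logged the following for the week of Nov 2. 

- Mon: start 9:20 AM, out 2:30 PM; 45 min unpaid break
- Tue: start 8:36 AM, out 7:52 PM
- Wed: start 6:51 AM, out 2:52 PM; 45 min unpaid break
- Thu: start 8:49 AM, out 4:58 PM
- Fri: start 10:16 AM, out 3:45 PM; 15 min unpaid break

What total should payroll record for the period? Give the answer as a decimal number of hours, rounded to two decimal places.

36.33 hours

Mon: 9:20 AM–2:30 PM = 5 h 10 min; less 45 min break → 4 h 25 min
Tue: 8:36 AM–7:52 PM = 11 h 16 min
Wed: 6:51 AM–2:52 PM = 8 h 1 min; less 45 min break → 7 h 16 min
Thu: 8:49 AM–4:58 PM = 8 h 9 min
Fri: 10:16 AM–3:45 PM = 5 h 29 min; less 15 min break → 5 h 14 min
Total: 4 h 25 min + 11 h 16 min + 7 h 16 min + 8 h 9 min + 5 h 14 min = 36 h 20 min.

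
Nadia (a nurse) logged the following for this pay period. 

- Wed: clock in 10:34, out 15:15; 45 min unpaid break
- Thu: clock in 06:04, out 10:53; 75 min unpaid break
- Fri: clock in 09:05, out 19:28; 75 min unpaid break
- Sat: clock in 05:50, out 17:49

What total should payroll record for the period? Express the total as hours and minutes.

Wed: 10:34–15:15 = 4 h 41 min; less 45 min break → 3 h 56 min
Thu: 06:04–10:53 = 4 h 49 min; less 75 min break → 3 h 34 min
Fri: 09:05–19:28 = 10 h 23 min; less 75 min break → 9 h 8 min
Sat: 05:50–17:49 = 11 h 59 min
Total: 3 h 56 min + 3 h 34 min + 9 h 8 min + 11 h 59 min = 28 h 37 min.

28 h 37 min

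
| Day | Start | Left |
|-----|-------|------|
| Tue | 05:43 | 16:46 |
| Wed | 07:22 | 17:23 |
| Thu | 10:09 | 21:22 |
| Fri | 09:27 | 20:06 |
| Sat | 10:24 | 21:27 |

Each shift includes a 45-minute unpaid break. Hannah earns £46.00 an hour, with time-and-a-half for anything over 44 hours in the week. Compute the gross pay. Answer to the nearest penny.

Tue: 05:43–16:46 = 11 h 3 min; less 45 min break → 10 h 18 min
Wed: 07:22–17:23 = 10 h 1 min; less 45 min break → 9 h 16 min
Thu: 10:09–21:22 = 11 h 13 min; less 45 min break → 10 h 28 min
Fri: 09:27–20:06 = 10 h 39 min; less 45 min break → 9 h 54 min
Sat: 10:24–21:27 = 11 h 3 min; less 45 min break → 10 h 18 min
Total worked: 50 h 14 min = 3014 min.
Regular 44 h 0 min = 2640 min at £46.00/h; overtime 6 h 14 min = 374 min at £69.00/h.
Pay = (2640 × £46.00 + 374 × £69.00) ÷ 60 = £2454.10.

£2454.10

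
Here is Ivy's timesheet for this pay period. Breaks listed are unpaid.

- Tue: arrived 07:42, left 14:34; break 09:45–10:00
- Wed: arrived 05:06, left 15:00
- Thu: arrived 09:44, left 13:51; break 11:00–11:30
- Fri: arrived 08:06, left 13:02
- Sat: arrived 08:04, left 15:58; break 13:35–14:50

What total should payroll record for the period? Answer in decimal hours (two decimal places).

Tue: 07:42–14:34 = 6 h 52 min; less 15 min break → 6 h 37 min
Wed: 05:06–15:00 = 9 h 54 min
Thu: 09:44–13:51 = 4 h 7 min; less 30 min break → 3 h 37 min
Fri: 08:06–13:02 = 4 h 56 min
Sat: 08:04–15:58 = 7 h 54 min; less 75 min break → 6 h 39 min
Total: 6 h 37 min + 9 h 54 min + 3 h 37 min + 4 h 56 min + 6 h 39 min = 31 h 43 min.

31.72 hours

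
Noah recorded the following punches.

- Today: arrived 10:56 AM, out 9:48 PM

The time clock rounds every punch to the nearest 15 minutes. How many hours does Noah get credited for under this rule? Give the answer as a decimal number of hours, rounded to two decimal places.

Today: in 10:56 AM→11:00 AM, out 9:48 PM→9:45 PM; 10 h 45 min

10.75 hours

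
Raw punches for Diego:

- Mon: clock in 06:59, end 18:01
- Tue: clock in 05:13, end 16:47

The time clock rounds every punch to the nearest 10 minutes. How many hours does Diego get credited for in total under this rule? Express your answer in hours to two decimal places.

Mon: in 06:59→07:00, out 18:01→18:00; 11 h 0 min
Tue: in 05:13→05:10, out 16:47→16:50; 11 h 40 min
Total credited: 22 h 40 min.

22.67 hours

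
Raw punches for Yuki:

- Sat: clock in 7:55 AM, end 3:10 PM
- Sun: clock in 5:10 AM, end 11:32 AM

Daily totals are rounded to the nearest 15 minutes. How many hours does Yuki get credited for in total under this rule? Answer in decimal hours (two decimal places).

13.50 hours

Sat: 7:55 AM–3:10 PM = 7 h 15 min → rounds to 7 h 15 min
Sun: 5:10 AM–11:32 AM = 6 h 22 min → rounds to 6 h 15 min
Total credited: 13 h 30 min.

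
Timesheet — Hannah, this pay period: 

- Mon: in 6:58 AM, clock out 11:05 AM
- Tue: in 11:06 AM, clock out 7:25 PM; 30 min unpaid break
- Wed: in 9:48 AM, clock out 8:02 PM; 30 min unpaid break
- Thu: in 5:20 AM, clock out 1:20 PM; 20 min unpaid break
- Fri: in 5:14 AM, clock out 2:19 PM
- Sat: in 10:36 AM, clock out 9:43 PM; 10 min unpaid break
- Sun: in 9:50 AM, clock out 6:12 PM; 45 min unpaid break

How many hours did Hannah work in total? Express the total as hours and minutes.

Mon: 6:58 AM–11:05 AM = 4 h 7 min
Tue: 11:06 AM–7:25 PM = 8 h 19 min; less 30 min break → 7 h 49 min
Wed: 9:48 AM–8:02 PM = 10 h 14 min; less 30 min break → 9 h 44 min
Thu: 5:20 AM–1:20 PM = 8 h 0 min; less 20 min break → 7 h 40 min
Fri: 5:14 AM–2:19 PM = 9 h 5 min
Sat: 10:36 AM–9:43 PM = 11 h 7 min; less 10 min break → 10 h 57 min
Sun: 9:50 AM–6:12 PM = 8 h 22 min; less 45 min break → 7 h 37 min
Total: 4 h 7 min + 7 h 49 min + 9 h 44 min + 7 h 40 min + 9 h 5 min + 10 h 57 min + 7 h 37 min = 56 h 59 min.

56 h 59 min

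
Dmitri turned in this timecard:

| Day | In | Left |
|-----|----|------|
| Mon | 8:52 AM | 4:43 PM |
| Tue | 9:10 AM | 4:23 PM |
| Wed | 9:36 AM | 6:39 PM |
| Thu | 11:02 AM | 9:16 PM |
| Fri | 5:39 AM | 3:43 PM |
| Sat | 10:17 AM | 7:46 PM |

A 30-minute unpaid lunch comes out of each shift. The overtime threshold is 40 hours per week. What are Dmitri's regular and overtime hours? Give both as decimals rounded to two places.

Mon: 8:52 AM–4:43 PM = 7 h 51 min; less 30 min break → 7 h 21 min
Tue: 9:10 AM–4:23 PM = 7 h 13 min; less 30 min break → 6 h 43 min
Wed: 9:36 AM–6:39 PM = 9 h 3 min; less 30 min break → 8 h 33 min
Thu: 11:02 AM–9:16 PM = 10 h 14 min; less 30 min break → 9 h 44 min
Fri: 5:39 AM–3:43 PM = 10 h 4 min; less 30 min break → 9 h 34 min
Sat: 10:17 AM–7:46 PM = 9 h 29 min; less 30 min break → 8 h 59 min
Total worked: 50 h 54 min = 50.90 h.
Threshold 40 h → overtime 10 h 54 min, regular 40 h 0 min.

Regular 40.00 hours, overtime 10.90 hours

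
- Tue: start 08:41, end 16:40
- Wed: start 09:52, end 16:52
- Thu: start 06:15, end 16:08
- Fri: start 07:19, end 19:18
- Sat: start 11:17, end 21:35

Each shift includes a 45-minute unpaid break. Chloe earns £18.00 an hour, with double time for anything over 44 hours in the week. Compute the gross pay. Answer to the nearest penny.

£781.20

Tue: 08:41–16:40 = 7 h 59 min; less 45 min break → 7 h 14 min
Wed: 09:52–16:52 = 7 h 0 min; less 45 min break → 6 h 15 min
Thu: 06:15–16:08 = 9 h 53 min; less 45 min break → 9 h 8 min
Fri: 07:19–19:18 = 11 h 59 min; less 45 min break → 11 h 14 min
Sat: 11:17–21:35 = 10 h 18 min; less 45 min break → 9 h 33 min
Total worked: 43 h 24 min = 2604 min.
Regular 43 h 24 min = 2604 min at £18.00/h; overtime 0 h 0 min = 0 min at £36.00/h.
Pay = (2604 × £18.00 + 0 × £36.00) ÷ 60 = £781.20.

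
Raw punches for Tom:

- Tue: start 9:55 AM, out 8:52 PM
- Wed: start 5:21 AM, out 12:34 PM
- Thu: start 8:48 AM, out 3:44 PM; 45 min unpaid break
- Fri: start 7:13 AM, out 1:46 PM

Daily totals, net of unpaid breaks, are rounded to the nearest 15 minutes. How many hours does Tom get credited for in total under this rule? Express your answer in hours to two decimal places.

Tue: 9:55 AM–8:52 PM = 10 h 57 min → rounds to 11 h 0 min
Wed: 5:21 AM–12:34 PM = 7 h 13 min → rounds to 7 h 15 min
Thu: 8:48 AM–3:44 PM = 6 h 56 min − 45 min = 6 h 11 min → rounds to 6 h 15 min
Fri: 7:13 AM–1:46 PM = 6 h 33 min → rounds to 6 h 30 min
Total credited: 31 h 0 min.

31.00 hours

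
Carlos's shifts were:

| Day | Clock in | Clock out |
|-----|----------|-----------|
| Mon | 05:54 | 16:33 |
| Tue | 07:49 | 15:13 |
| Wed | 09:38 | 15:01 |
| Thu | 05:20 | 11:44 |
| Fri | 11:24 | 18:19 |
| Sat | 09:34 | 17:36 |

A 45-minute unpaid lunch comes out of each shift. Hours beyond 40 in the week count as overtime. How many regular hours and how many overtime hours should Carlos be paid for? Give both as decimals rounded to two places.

Regular 40.00 hours, overtime 0.28 hours

Mon: 05:54–16:33 = 10 h 39 min; less 45 min break → 9 h 54 min
Tue: 07:49–15:13 = 7 h 24 min; less 45 min break → 6 h 39 min
Wed: 09:38–15:01 = 5 h 23 min; less 45 min break → 4 h 38 min
Thu: 05:20–11:44 = 6 h 24 min; less 45 min break → 5 h 39 min
Fri: 11:24–18:19 = 6 h 55 min; less 45 min break → 6 h 10 min
Sat: 09:34–17:36 = 8 h 2 min; less 45 min break → 7 h 17 min
Total worked: 40 h 17 min = 40.28 h.
Threshold 40 h → overtime 0 h 17 min, regular 40 h 0 min.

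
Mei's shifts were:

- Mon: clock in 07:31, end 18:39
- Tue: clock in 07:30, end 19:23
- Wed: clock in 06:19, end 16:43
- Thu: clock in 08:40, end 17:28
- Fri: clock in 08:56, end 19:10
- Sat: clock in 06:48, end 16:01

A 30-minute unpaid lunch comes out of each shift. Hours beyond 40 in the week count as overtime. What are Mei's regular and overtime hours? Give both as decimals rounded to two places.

Mon: 07:31–18:39 = 11 h 8 min; less 30 min break → 10 h 38 min
Tue: 07:30–19:23 = 11 h 53 min; less 30 min break → 11 h 23 min
Wed: 06:19–16:43 = 10 h 24 min; less 30 min break → 9 h 54 min
Thu: 08:40–17:28 = 8 h 48 min; less 30 min break → 8 h 18 min
Fri: 08:56–19:10 = 10 h 14 min; less 30 min break → 9 h 44 min
Sat: 06:48–16:01 = 9 h 13 min; less 30 min break → 8 h 43 min
Total worked: 58 h 40 min = 58.67 h.
Threshold 40 h → overtime 18 h 40 min, regular 40 h 0 min.

Regular 40.00 hours, overtime 18.67 hours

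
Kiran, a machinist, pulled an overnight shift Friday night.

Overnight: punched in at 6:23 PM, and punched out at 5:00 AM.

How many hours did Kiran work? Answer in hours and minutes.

Overnight: 6:23 PM → midnight = 5 h 37 min; midnight → 5:00 AM = 5 h 0 min; span 10 h 37 min

10 h 37 min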